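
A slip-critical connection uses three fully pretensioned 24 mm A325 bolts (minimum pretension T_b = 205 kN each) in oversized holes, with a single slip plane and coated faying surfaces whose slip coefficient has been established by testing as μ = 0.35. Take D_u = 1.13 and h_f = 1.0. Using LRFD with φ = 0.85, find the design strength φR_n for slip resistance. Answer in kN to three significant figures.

207 kN

R_n = μ · D_u · h_f · T_b · n_s · n_b = 0.35 × 1.13 × 1.0 × 205 × 1 × 3 = 243.2 kN.
Design strength φR_n = 0.85 × 243.2 = 207 kN.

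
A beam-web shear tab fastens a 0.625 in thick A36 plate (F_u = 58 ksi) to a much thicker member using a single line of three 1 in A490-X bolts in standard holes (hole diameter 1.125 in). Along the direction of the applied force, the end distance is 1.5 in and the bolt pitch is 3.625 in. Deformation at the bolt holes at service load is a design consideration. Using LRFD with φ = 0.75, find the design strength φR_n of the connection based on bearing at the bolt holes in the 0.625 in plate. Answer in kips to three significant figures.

Per bolt r_n = 1.2 l_c t F_u ≤ 2.4 d t F_u; upper limit = 2.4 × 1 × 0.625 × 58 = 87 kips.
Edge bolt: l_c = 1.5 − 1.125/2 = 0.9375 in → 1.2 × 0.9375 × 0.625 × 58 = 40.78 → r_n = 40.78 kips.
Interior bolts: l_c = 3.625 − 1.125 = 2.5 in → 1.2 × 2.5 × 0.625 × 58 = 108.8 → r_n = 87 kips.
R_n = 1 × 40.78 + 2 × 87 = 214.8 kips.
Design strength φR_n = 0.75 × 214.8 = 161 kips.

161 kips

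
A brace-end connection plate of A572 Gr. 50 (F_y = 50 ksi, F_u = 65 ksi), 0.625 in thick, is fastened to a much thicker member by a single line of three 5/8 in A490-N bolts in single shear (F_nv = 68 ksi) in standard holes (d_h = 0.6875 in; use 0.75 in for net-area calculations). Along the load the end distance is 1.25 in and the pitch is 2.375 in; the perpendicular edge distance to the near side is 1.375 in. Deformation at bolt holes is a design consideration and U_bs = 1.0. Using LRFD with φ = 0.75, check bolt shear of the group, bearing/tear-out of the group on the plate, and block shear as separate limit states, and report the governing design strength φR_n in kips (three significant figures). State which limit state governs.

Bolt shear: A_b = π·0.625²/4 = 0.3068 in²; R_n = 68 × 0.3068 × 3 × 1 = 62.59 kips → 0.75 × 62.59 = 46.9 kips.
Bearing: edge l_c = 0.9062, r_n = 44.18 kips; interior l_c = 1.688, r_n = 60.94 kips; R_n = 44.18 + 2·60.94 = 166.1 kips → 125 kips.
Block shear: A_gv = 3.75, A_nv = 2.578, A_nt = 0.625 in²; R_n = min(0.6F_uA_nv, 0.6F_yA_gv) + U_bs·F_u·A_nt = 141.2 kips → 106 kips.
Bolt shear governs: 46.9 kips.

46.9 kips (bolt shear governs)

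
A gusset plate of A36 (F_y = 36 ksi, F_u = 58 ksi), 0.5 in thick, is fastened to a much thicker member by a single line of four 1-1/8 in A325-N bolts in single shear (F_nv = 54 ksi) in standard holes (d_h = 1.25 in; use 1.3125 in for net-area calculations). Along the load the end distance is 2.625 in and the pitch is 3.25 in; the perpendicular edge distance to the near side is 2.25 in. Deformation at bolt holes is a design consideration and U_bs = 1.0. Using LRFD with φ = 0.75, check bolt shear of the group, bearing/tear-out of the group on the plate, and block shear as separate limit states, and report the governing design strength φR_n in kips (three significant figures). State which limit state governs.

135 kips (block shear governs)

Bolt shear: A_b = π·1.125²/4 = 0.994 in²; R_n = 54 × 0.994 × 4 × 1 = 214.7 kips → 0.75 × 214.7 = 161 kips.
Bearing: edge l_c = 2, r_n = 69.6 kips; interior l_c = 2, r_n = 69.6 kips; R_n = 69.6 + 3·69.6 = 278.4 kips → 209 kips.
Block shear: A_gv = 6.188, A_nv = 3.891, A_nt = 0.7969 in²; R_n = min(0.6F_uA_nv, 0.6F_yA_gv) + U_bs·F_u·A_nt = 179.9 kips → 135 kips.
Block shear governs: 135 kips.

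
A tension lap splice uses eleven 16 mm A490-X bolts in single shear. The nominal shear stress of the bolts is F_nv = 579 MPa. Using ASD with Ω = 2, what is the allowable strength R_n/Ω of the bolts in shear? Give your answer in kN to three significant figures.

A_b = π × 16² / 4 = 201.1 mm².
R_n = F_nv · A_b · n · n_s = 579 × 201.1 × 11 × 1 / 1000 = 1281 kN.
Allowable strength R_n/Ω = 1281 / 2 = 640 kN.

640 kN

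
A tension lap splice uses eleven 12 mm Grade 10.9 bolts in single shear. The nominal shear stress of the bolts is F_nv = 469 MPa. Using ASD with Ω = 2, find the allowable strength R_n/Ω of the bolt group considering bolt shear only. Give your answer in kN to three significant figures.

292 kN

A_b = π × 12² / 4 = 113.1 mm².
R_n = F_nv · A_b · n · n_s = 469 × 113.1 × 11 × 1 / 1000 = 583.5 kN.
Allowable strength R_n/Ω = 583.5 / 2 = 292 kN.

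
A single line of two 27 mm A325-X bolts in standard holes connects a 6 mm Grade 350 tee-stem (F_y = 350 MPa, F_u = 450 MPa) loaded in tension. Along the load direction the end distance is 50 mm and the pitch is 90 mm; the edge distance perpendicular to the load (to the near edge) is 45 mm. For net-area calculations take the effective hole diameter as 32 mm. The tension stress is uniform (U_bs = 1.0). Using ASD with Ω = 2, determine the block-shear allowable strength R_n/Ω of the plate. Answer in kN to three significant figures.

Shear plane L_v = 50 + 1·90 = 140 mm; A_gv = 140 × 6 = 840 mm².
A_nv = (140 − 1.5·32) × 6 = 552 mm².
A_nt = (45 − 0.5·32) × 6 = 174 mm².
0.6 F_u A_nv = 149 kN; 0.6 F_y A_gv = 176.4 kN → shear rupture governs the shear term.
R_n = 149 + 1.0 × 450 × 174 / 1000 = 227.3 kN.
Allowable strength R_n/Ω = 227.3 / 2 = 114 kN.

114 kN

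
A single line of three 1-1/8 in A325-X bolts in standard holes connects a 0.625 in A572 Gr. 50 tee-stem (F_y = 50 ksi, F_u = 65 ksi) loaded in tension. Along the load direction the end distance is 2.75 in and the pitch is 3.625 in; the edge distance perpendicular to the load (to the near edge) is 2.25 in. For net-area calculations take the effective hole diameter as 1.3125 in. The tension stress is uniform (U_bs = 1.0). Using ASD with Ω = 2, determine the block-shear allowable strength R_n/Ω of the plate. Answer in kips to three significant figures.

Shear plane L_v = 2.75 + 2·3.625 = 10 in; A_gv = 10 × 0.625 = 6.25 in².
A_nv = (10 − 2.5·1.3125) × 0.625 = 4.199 in².
A_nt = (2.25 − 0.5·1.3125) × 0.625 = 0.9961 in².
0.6 F_u A_nv = 163.8 kips; 0.6 F_y A_gv = 187.5 kips → shear rupture governs the shear term.
R_n = 163.8 + 1.0 × 65 × 0.9961 = 228.5 kips.
Allowable strength R_n/Ω = 228.5 / 2 = 114 kips.

114 kips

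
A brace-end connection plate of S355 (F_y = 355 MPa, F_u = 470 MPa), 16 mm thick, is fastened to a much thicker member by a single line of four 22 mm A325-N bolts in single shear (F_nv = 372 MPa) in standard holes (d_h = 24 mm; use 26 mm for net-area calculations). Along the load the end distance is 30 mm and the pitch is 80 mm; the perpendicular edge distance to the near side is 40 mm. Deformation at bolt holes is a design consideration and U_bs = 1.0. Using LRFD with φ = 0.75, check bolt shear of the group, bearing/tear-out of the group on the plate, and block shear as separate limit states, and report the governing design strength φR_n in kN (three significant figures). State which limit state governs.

Bolt shear: A_b = π·22²/4 = 380.1 mm²; R_n = 372 × 380.1 × 4 × 1 / 1000 = 565.6 kN → 0.75 × 565.6 = 424 kN.
Bearing: edge l_c = 18, r_n = 162.4 kN; interior l_c = 56, r_n = 397.1 kN; R_n = 162.4 + 3·397.1 = 1354 kN → 1020 kN.
Block shear: A_gv = 4320, A_nv = 2864, A_nt = 432 mm²; R_n = min(0.6F_uA_nv, 0.6F_yA_gv) + U_bs·F_u·A_nt = 1011 kN → 758 kN.
Bolt shear governs: 424 kN.

424 kN (bolt shear governs)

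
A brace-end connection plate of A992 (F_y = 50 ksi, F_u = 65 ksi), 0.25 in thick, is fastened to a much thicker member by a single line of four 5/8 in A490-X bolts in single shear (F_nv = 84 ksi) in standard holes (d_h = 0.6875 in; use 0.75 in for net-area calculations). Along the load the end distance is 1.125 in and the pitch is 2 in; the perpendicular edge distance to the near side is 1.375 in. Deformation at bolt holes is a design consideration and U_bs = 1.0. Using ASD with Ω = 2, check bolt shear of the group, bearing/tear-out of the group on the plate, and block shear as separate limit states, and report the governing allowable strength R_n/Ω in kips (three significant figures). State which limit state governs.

30.1 kips (block shear governs)

Bolt shear: A_b = π·0.625²/4 = 0.3068 in²; R_n = 84 × 0.3068 × 4 × 1 = 103.1 kips → 103.1 / 2 = 51.5 kips.
Bearing: edge l_c = 0.7812, r_n = 15.23 kips; interior l_c = 1.312, r_n = 24.38 kips; R_n = 15.23 + 3·24.38 = 88.36 kips → 44.2 kips.
Block shear: A_gv = 1.781, A_nv = 1.125, A_nt = 0.25 in²; R_n = min(0.6F_uA_nv, 0.6F_yA_gv) + U_bs·F_u·A_nt = 60.12 kips → 30.1 kips.
Block shear governs: 30.1 kips.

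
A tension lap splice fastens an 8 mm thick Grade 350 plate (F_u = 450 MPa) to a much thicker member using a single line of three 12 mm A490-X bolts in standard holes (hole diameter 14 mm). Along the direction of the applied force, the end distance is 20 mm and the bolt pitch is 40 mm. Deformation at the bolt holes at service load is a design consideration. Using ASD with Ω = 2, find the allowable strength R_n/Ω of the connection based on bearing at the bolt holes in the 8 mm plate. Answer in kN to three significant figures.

132 kN

Per bolt r_n = 1.2 l_c t F_u ≤ 2.4 d t F_u; upper limit = 2.4 × 12 × 8 × 450 / 1000 = 103.7 kN.
Edge bolt: l_c = 20 − 14/2 = 13 mm → 1.2 × 13 × 8 × 450 / 1000 = 56.16 → r_n = 56.16 kN.
Interior bolts: l_c = 40 − 14 = 26 mm → 1.2 × 26 × 8 × 450 / 1000 = 112.3 → r_n = 103.7 kN.
R_n = 1 × 56.16 + 2 × 103.7 = 263.5 kN.
Allowable strength R_n/Ω = 263.5 / 2 = 132 kN.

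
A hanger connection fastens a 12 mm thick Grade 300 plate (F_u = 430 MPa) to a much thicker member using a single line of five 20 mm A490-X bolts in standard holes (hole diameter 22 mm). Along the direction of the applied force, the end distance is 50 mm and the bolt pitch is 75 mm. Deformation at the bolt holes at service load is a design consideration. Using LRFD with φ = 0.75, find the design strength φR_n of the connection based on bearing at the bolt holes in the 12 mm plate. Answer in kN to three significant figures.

Per bolt r_n = 1.2 l_c t F_u ≤ 2.4 d t F_u; upper limit = 2.4 × 20 × 12 × 430 / 1000 = 247.7 kN.
Edge bolt: l_c = 50 − 22/2 = 39 mm → 1.2 × 39 × 12 × 430 / 1000 = 241.5 → r_n = 241.5 kN.
Interior bolts: l_c = 75 − 22 = 53 mm → 1.2 × 53 × 12 × 430 / 1000 = 328.2 → r_n = 247.7 kN.
R_n = 1 × 241.5 + 4 × 247.7 = 1232 kN.
Design strength φR_n = 0.75 × 1232 = 924 kN.

924 kN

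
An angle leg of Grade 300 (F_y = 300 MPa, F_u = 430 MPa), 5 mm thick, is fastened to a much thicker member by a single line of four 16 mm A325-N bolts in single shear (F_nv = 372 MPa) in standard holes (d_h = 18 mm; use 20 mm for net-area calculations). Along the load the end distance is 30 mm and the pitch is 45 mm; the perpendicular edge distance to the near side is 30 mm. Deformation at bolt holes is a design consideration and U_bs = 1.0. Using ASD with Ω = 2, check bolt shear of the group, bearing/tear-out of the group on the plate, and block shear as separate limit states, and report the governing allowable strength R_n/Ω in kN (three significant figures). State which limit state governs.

Bolt shear: A_b = π·16²/4 = 201.1 mm²; R_n = 372 × 201.1 × 4 × 1 / 1000 = 299.2 kN → 299.2 / 2 = 150 kN.
Bearing: edge l_c = 21, r_n = 54.18 kN; interior l_c = 27, r_n = 69.66 kN; R_n = 54.18 + 3·69.66 = 263.2 kN → 132 kN.
Block shear: A_gv = 825, A_nv = 475, A_nt = 100 mm²; R_n = min(0.6F_uA_nv, 0.6F_yA_gv) + U_bs·F_u·A_nt = 165.6 kN → 82.8 kN.
Block shear governs: 82.8 kN.

82.8 kN (block shear governs)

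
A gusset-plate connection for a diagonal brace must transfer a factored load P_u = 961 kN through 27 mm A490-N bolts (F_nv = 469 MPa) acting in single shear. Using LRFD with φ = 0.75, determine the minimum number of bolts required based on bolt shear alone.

5 bolts

A_b = π·27²/4 = 572.6 mm².
Per-bolt design strength φR_n = 0.75 × 469 × 572.6 × 1 / 1000 = 201.4 kN.
n ≥ 961 / 201.4 = 4.772 → use 5 bolts.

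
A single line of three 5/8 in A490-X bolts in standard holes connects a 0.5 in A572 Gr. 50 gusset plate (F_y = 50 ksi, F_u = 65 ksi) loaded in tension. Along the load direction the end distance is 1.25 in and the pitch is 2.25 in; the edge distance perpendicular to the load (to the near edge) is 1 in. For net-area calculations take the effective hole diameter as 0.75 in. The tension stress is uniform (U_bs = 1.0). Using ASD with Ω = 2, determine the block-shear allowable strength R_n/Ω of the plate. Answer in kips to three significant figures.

Shear plane L_v = 1.25 + 2·2.25 = 5.75 in; A_gv = 5.75 × 0.5 = 2.875 in².
A_nv = (5.75 − 2.5·0.75) × 0.5 = 1.938 in².
A_nt = (1 − 0.5·0.75) × 0.5 = 0.3125 in².
0.6 F_u A_nv = 75.56 kips; 0.6 F_y A_gv = 86.25 kips → shear rupture governs the shear term.
R_n = 75.56 + 1.0 × 65 × 0.3125 = 95.88 kips.
Allowable strength R_n/Ω = 95.88 / 2 = 47.9 kips.

47.9 kips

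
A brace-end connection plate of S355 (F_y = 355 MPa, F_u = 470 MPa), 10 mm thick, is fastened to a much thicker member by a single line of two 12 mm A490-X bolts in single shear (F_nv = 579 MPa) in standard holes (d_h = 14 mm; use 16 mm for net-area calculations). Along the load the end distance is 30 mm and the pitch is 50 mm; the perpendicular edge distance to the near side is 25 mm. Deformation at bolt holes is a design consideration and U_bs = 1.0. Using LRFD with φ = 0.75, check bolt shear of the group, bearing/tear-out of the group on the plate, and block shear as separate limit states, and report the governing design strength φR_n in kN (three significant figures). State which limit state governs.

98.2 kN (bolt shear governs)

Bolt shear: A_b = π·12²/4 = 113.1 mm²; R_n = 579 × 113.1 × 2 × 1 / 1000 = 131 kN → 0.75 × 131 = 98.2 kN.
Bearing: edge l_c = 23, r_n = 129.7 kN; interior l_c = 36, r_n = 135.4 kN; R_n = 129.7 + 1·135.4 = 265.1 kN → 199 kN.
Block shear: A_gv = 800, A_nv = 560, A_nt = 170 mm²; R_n = min(0.6F_uA_nv, 0.6F_yA_gv) + U_bs·F_u·A_nt = 237.8 kN → 178 kN.
Bolt shear governs: 98.2 kN.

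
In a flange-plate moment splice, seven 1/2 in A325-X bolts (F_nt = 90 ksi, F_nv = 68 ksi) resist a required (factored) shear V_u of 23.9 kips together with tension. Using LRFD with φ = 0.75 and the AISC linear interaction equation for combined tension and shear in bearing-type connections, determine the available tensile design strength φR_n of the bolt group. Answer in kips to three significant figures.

A_b = π·0.5²/4 = 0.1963 in²; f_rv = 23.9 / (7 × 0.1963) = 17.39 ksi.
F'_nt = 1.3 F_nt − (F_nt / φF_nv) f_rv = 1.3·90 − (90/(0.75·68))·17.39 = 86.31 ksi, capped at F_nt → F'_nt = 86.31 ksi.
R_n = F'_nt · A_b · n = 86.31 × 0.1963 × 7 = 118.6 kips.
Design strength φR_n = 0.75 × 118.6 = 89 kips.

89 kips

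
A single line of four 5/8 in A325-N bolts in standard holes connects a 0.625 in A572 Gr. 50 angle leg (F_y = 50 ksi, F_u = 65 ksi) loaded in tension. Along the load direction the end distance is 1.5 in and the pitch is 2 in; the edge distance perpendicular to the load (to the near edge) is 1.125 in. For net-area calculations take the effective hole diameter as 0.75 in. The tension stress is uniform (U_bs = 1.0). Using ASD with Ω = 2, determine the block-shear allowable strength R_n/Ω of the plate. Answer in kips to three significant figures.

74.6 kips

Shear plane L_v = 1.5 + 3·2 = 7.5 in; A_gv = 7.5 × 0.625 = 4.688 in².
A_nv = (7.5 − 3.5·0.75) × 0.625 = 3.047 in².
A_nt = (1.125 − 0.5·0.75) × 0.625 = 0.4688 in².
0.6 F_u A_nv = 118.8 kips; 0.6 F_y A_gv = 140.6 kips → shear rupture governs the shear term.
R_n = 118.8 + 1.0 × 65 × 0.4688 = 149.3 kips.
Allowable strength R_n/Ω = 149.3 / 2 = 74.6 kips.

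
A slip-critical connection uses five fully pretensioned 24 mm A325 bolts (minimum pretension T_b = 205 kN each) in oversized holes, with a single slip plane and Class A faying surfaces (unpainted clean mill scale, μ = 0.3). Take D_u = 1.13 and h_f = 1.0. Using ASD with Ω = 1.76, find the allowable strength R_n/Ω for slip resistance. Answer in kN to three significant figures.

197 kN

R_n = μ · D_u · h_f · T_b · n_s · n_b = 0.3 × 1.13 × 1.0 × 205 × 1 × 5 = 347.5 kN.
Allowable strength R_n/Ω = 347.5 / 1.76 = 197 kN.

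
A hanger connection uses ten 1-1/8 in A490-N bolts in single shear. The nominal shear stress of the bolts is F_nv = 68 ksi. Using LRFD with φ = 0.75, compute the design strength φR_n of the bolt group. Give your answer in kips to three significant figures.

A_b = π × 1.125² / 4 = 0.994 in².
R_n = F_nv · A_b · n · n_s = 68 × 0.994 × 10 × 1 = 675.9 kips.
Design strength φR_n = 0.75 × 675.9 = 507 kips.

507 kips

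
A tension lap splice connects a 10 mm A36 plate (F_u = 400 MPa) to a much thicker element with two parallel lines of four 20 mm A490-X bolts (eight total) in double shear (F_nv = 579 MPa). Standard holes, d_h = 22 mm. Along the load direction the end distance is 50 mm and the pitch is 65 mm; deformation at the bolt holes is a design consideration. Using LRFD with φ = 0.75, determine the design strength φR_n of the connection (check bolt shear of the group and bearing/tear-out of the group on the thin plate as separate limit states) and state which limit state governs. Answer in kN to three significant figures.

Bolt shear: A_b = π·20²/4 = 314.2 mm²; R_n = 579 × 314.2 × 8 × 2 / 1000 = 2910 kN → 0.75 × 2910 = 2180 kN.
Bearing (1.2 l_c t F_u ≤ 2.4 d t F_u): upper limit = 2.4·20·10·400 / 1000 = 192 kN.
  Edge l_c = 50 − 22/2 = 39 → r_n = 187.2 kN; interior l_c = 65 − 22 = 43 → r_n = 192 kN.
  R_n,bearing = 2·187.2 + 6·192 = 1526 kN → 0.75 × 1526 = 1140 kN.
Bearing governs: 1140 kN.

1140 kN (bearing governs)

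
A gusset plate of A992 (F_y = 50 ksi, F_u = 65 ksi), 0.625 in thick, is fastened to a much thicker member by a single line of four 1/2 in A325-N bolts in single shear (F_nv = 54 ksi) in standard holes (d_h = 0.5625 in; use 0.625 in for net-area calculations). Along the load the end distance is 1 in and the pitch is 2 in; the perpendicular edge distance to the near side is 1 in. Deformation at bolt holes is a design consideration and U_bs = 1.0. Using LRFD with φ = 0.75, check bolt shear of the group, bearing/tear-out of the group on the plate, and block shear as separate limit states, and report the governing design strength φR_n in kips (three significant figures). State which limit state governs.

31.8 kips (bolt shear governs)

Bolt shear: A_b = π·0.5²/4 = 0.1963 in²; R_n = 54 × 0.1963 × 4 × 1 = 42.41 kips → 0.75 × 42.41 = 31.8 kips.
Bearing: edge l_c = 0.7188, r_n = 35.04 kips; interior l_c = 1.438, r_n = 48.75 kips; R_n = 35.04 + 3·48.75 = 181.3 kips → 136 kips.
Block shear: A_gv = 4.375, A_nv = 3.008, A_nt = 0.4297 in²; R_n = min(0.6F_uA_nv, 0.6F_yA_gv) + U_bs·F_u·A_nt = 145.2 kips → 109 kips.
Bolt shear governs: 31.8 kips.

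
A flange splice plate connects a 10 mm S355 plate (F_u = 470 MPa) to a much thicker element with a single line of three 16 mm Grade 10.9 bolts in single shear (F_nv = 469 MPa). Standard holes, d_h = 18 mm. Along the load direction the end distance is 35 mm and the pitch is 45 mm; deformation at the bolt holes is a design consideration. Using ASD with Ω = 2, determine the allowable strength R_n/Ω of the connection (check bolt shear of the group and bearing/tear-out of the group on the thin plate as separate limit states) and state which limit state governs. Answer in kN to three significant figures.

Bolt shear: A_b = π·16²/4 = 201.1 mm²; R_n = 469 × 201.1 × 3 × 1 / 1000 = 282.9 kN → 282.9 / 2 = 141 kN.
Bearing (1.2 l_c t F_u ≤ 2.4 d t F_u): upper limit = 2.4·16·10·470 / 1000 = 180.5 kN.
  Edge l_c = 35 − 18/2 = 26 → r_n = 146.6 kN; interior l_c = 45 − 18 = 27 → r_n = 152.3 kN.
  R_n,bearing = 1·146.6 + 2·152.3 = 451.2 kN → 451.2 / 2 = 226 kN.
Bolt shear governs: 141 kN.

141 kN (bolt shear governs)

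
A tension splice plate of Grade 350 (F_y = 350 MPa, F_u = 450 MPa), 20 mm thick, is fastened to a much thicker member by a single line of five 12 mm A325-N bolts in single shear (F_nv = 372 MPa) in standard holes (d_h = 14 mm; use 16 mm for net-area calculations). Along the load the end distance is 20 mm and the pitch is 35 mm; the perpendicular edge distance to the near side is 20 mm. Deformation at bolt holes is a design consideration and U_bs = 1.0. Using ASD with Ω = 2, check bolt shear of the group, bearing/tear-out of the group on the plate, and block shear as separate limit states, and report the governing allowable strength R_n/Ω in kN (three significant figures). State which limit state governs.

Bolt shear: A_b = π·12²/4 = 113.1 mm²; R_n = 372 × 113.1 × 5 × 1 / 1000 = 210.4 kN → 210.4 / 2 = 105 kN.
Bearing: edge l_c = 13, r_n = 140.4 kN; interior l_c = 21, r_n = 226.8 kN; R_n = 140.4 + 4·226.8 = 1048 kN → 524 kN.
Block shear: A_gv = 3200, A_nv = 1760, A_nt = 240 mm²; R_n = min(0.6F_uA_nv, 0.6F_yA_gv) + U_bs·F_u·A_nt = 583.2 kN → 292 kN.
Bolt shear governs: 105 kN.

105 kN (bolt shear governs)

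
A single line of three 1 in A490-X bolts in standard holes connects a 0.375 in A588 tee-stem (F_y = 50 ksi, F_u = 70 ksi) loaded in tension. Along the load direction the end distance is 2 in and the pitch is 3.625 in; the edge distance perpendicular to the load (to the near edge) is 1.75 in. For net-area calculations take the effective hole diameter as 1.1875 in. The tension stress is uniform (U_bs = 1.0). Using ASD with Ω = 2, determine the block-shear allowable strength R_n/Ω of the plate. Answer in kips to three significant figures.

64.6 kips

Shear plane L_v = 2 + 2·3.625 = 9.25 in; A_gv = 9.25 × 0.375 = 3.469 in².
A_nv = (9.25 − 2.5·1.1875) × 0.375 = 2.355 in².
A_nt = (1.75 − 0.5·1.1875) × 0.375 = 0.4336 in².
0.6 F_u A_nv = 98.93 kips; 0.6 F_y A_gv = 104.1 kips → shear rupture governs the shear term.
R_n = 98.93 + 1.0 × 70 × 0.4336 = 129.3 kips.
Allowable strength R_n/Ω = 129.3 / 2 = 64.6 kips.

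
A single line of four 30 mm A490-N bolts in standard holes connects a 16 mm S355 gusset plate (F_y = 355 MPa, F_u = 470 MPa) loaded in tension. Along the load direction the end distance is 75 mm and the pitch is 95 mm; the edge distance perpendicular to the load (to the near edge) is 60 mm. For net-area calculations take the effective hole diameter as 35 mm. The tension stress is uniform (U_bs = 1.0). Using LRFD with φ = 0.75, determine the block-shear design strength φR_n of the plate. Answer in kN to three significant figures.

Shear plane L_v = 75 + 3·95 = 360 mm; A_gv = 360 × 16 = 5760 mm².
A_nv = (360 − 3.5·35) × 16 = 3800 mm².
A_nt = (60 − 0.5·35) × 16 = 680 mm².
0.6 F_u A_nv = 1072 kN; 0.6 F_y A_gv = 1227 kN → shear rupture governs the shear term.
R_n = 1072 + 1.0 × 470 × 680 / 1000 = 1391 kN.
Design strength φR_n = 0.75 × 1391 = 1040 kN.

1040 kN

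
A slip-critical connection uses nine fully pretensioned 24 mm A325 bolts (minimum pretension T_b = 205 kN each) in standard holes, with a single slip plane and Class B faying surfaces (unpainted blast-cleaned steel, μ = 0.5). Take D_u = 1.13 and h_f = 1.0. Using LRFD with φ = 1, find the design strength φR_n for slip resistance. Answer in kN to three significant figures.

1040 kN

R_n = μ · D_u · h_f · T_b · n_s · n_b = 0.5 × 1.13 × 1.0 × 205 × 1 × 9 = 1042 kN.
Design strength φR_n = 1 × 1042 = 1040 kN.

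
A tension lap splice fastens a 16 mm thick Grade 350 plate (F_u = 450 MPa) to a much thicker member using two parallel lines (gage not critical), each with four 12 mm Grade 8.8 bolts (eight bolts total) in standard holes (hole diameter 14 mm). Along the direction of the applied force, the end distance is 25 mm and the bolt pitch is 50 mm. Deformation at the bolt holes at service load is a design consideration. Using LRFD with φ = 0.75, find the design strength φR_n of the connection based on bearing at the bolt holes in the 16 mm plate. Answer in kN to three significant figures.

1170 kN

Per bolt r_n = 1.2 l_c t F_u ≤ 2.4 d t F_u; upper limit = 2.4 × 12 × 16 × 450 / 1000 = 207.4 kN.
Edge bolt: l_c = 25 − 14/2 = 18 mm → 1.2 × 18 × 16 × 450 / 1000 = 155.5 → r_n = 155.5 kN.
Interior bolts: l_c = 50 − 14 = 36 mm → 1.2 × 36 × 16 × 450 / 1000 = 311 → r_n = 207.4 kN.
R_n = 2 × 155.5 + 6 × 207.4 = 1555 kN.
Design strength φR_n = 0.75 × 1555 = 1170 kN.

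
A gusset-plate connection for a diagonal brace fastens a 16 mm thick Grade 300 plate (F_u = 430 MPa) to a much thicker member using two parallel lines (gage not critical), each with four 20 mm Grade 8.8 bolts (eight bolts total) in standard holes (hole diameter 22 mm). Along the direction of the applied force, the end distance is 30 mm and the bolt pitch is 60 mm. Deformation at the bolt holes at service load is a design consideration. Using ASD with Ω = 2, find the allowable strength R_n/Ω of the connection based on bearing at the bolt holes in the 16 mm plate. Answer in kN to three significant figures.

Per bolt r_n = 1.2 l_c t F_u ≤ 2.4 d t F_u; upper limit = 2.4 × 20 × 16 × 430 / 1000 = 330.2 kN.
Edge bolt: l_c = 30 − 22/2 = 19 mm → 1.2 × 19 × 16 × 430 / 1000 = 156.9 → r_n = 156.9 kN.
Interior bolts: l_c = 60 − 22 = 38 mm → 1.2 × 38 × 16 × 430 / 1000 = 313.7 → r_n = 313.7 kN.
R_n = 2 × 156.9 + 6 × 313.7 = 2196 kN.
Allowable strength R_n/Ω = 2196 / 2 = 1100 kN.

1100 kN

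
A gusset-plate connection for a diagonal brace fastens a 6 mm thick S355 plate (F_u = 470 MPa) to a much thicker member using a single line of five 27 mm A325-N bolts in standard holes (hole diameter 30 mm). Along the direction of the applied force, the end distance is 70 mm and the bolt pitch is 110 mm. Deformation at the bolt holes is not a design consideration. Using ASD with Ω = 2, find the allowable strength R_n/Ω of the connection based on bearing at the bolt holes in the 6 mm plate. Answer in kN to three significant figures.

Per bolt r_n = 1.5 l_c t F_u ≤ 3.0 d t F_u; upper limit = 3.0 × 27 × 6 × 470 / 1000 = 228.4 kN.
Edge bolt: l_c = 70 − 30/2 = 55 mm → 1.5 × 55 × 6 × 470 / 1000 = 232.7 → r_n = 228.4 kN.
Interior bolts: l_c = 110 − 30 = 80 mm → 1.5 × 80 × 6 × 470 / 1000 = 338.4 → r_n = 228.4 kN.
R_n = 1 × 228.4 + 4 × 228.4 = 1142 kN.
Allowable strength R_n/Ω = 1142 / 2 = 571 kN.

571 kN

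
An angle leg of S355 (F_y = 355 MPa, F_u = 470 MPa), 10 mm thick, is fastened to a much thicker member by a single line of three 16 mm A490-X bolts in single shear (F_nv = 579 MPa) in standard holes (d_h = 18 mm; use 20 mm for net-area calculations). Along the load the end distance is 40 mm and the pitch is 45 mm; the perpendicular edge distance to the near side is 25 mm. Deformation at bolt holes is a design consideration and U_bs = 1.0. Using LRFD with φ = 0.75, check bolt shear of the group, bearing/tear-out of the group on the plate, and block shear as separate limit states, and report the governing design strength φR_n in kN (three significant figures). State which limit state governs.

222 kN (block shear governs)

Bolt shear: A_b = π·16²/4 = 201.1 mm²; R_n = 579 × 201.1 × 3 × 1 / 1000 = 349.2 kN → 0.75 × 349.2 = 262 kN.
Bearing: edge l_c = 31, r_n = 174.8 kN; interior l_c = 27, r_n = 152.3 kN; R_n = 174.8 + 2·152.3 = 479.4 kN → 360 kN.
Block shear: A_gv = 1300, A_nv = 800, A_nt = 150 mm²; R_n = min(0.6F_uA_nv, 0.6F_yA_gv) + U_bs·F_u·A_nt = 296.1 kN → 222 kN.
Block shear governs: 222 kN.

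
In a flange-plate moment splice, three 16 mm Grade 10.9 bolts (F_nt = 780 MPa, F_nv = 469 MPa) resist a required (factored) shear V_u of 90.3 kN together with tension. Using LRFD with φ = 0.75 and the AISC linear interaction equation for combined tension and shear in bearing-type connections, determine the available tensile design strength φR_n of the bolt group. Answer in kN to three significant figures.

309 kN

A_b = π·16²/4 = 201.1 mm²; f_rv = 90.3 × 1000 / (3 × 201.1) = 149.7 MPa.
F'_nt = 1.3 F_nt − (F_nt / φF_nv) f_rv = 1.3·780 − (780/(0.75·469))·149.7 = 682 MPa, capped at F_nt → F'_nt = 682 MPa.
R_n = F'_nt · A_b · n = 682 × 201.1 × 3 / 1000 = 411.4 kN.
Design strength φR_n = 0.75 × 411.4 = 309 kN.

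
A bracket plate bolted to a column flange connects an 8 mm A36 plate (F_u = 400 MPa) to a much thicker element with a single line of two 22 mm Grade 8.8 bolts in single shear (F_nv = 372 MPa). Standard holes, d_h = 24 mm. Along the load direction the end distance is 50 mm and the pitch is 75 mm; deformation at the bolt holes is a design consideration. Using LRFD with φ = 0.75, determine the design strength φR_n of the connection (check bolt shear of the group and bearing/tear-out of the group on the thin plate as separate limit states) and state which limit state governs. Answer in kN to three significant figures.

212 kN (bolt shear governs)

Bolt shear: A_b = π·22²/4 = 380.1 mm²; R_n = 372 × 380.1 × 2 × 1 / 1000 = 282.8 kN → 0.75 × 282.8 = 212 kN.
Bearing (1.2 l_c t F_u ≤ 2.4 d t F_u): upper limit = 2.4·22·8·400 / 1000 = 169 kN.
  Edge l_c = 50 − 24/2 = 38 → r_n = 145.9 kN; interior l_c = 75 − 24 = 51 → r_n = 169 kN.
  R_n,bearing = 1·145.9 + 1·169 = 314.9 kN → 0.75 × 314.9 = 236 kN.
Bolt shear governs: 212 kN.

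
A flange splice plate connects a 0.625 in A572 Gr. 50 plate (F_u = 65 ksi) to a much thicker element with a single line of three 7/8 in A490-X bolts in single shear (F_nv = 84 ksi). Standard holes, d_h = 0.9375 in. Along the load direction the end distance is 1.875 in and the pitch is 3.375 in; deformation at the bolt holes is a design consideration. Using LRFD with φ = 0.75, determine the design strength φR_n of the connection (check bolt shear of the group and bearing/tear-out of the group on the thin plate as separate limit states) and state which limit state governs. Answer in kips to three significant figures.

114 kips (bolt shear governs)

Bolt shear: A_b = π·0.875²/4 = 0.6013 in²; R_n = 84 × 0.6013 × 3 × 1 = 151.5 kips → 0.75 × 151.5 = 114 kips.
Bearing (1.2 l_c t F_u ≤ 2.4 d t F_u): upper limit = 2.4·0.875·0.625·65 = 85.31 kips.
  Edge l_c = 1.875 − 0.9375/2 = 1.406 → r_n = 68.55 kips; interior l_c = 3.375 − 0.9375 = 2.438 → r_n = 85.31 kips.
  R_n,bearing = 1·68.55 + 2·85.31 = 239.2 kips → 0.75 × 239.2 = 179 kips.
Bolt shear governs: 114 kips.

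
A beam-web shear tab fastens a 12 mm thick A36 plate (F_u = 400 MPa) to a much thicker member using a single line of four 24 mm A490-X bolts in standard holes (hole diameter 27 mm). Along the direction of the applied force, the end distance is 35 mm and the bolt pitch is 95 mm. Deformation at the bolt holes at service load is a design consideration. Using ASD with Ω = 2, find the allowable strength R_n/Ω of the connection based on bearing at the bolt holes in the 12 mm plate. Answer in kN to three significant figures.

477 kN

Per bolt r_n = 1.2 l_c t F_u ≤ 2.4 d t F_u; upper limit = 2.4 × 24 × 12 × 400 / 1000 = 276.5 kN.
Edge bolt: l_c = 35 − 27/2 = 21.5 mm → 1.2 × 21.5 × 12 × 400 / 1000 = 123.8 → r_n = 123.8 kN.
Interior bolts: l_c = 95 − 27 = 68 mm → 1.2 × 68 × 12 × 400 / 1000 = 391.7 → r_n = 276.5 kN.
R_n = 1 × 123.8 + 3 × 276.5 = 953.3 kN.
Allowable strength R_n/Ω = 953.3 / 2 = 477 kN.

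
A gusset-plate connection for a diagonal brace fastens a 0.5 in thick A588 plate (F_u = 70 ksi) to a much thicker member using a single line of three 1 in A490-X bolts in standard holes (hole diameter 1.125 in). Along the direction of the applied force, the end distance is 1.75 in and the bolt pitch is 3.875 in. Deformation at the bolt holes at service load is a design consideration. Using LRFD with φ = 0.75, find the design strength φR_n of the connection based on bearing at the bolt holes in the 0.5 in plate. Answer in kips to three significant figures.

163 kips

Per bolt r_n = 1.2 l_c t F_u ≤ 2.4 d t F_u; upper limit = 2.4 × 1 × 0.5 × 70 = 84 kips.
Edge bolt: l_c = 1.75 − 1.125/2 = 1.188 in → 1.2 × 1.188 × 0.5 × 70 = 49.88 → r_n = 49.88 kips.
Interior bolts: l_c = 3.875 − 1.125 = 2.75 in → 1.2 × 2.75 × 0.5 × 70 = 115.5 → r_n = 84 kips.
R_n = 1 × 49.88 + 2 × 84 = 217.9 kips.
Design strength φR_n = 0.75 × 217.9 = 163 kips.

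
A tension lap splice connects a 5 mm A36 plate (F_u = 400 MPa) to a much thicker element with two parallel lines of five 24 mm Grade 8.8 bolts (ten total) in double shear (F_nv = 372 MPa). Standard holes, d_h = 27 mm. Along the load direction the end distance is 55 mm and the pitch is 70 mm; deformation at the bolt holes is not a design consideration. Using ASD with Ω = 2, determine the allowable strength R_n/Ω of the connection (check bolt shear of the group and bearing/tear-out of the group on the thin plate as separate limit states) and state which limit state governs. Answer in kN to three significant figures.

640 kN (bearing governs)

Bolt shear: A_b = π·24²/4 = 452.4 mm²; R_n = 372 × 452.4 × 10 × 2 / 1000 = 3366 kN → 3366 / 2 = 1680 kN.
Bearing (1.5 l_c t F_u ≤ 3.0 d t F_u): upper limit = 3.0·24·5·400 / 1000 = 144 kN.
  Edge l_c = 55 − 27/2 = 41.5 → r_n = 124.5 kN; interior l_c = 70 − 27 = 43 → r_n = 129 kN.
  R_n,bearing = 2·124.5 + 8·129 = 1281 kN → 1281 / 2 = 640 kN.
Bearing governs: 640 kN.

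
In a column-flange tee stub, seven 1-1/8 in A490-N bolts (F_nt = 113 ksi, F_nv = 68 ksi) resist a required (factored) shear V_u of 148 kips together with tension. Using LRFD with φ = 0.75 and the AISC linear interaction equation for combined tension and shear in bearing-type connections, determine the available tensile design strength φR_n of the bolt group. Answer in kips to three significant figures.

521 kips

A_b = π·1.125²/4 = 0.994 in²; f_rv = 148 / (7 × 0.994) = 21.27 ksi.
F'_nt = 1.3 F_nt − (F_nt / φF_nv) f_rv = 1.3·113 − (113/(0.75·68))·21.27 = 99.77 ksi, capped at F_nt → F'_nt = 99.77 ksi.
R_n = F'_nt · A_b · n = 99.77 × 0.994 × 7 = 694.2 kips.
Design strength φR_n = 0.75 × 694.2 = 521 kips.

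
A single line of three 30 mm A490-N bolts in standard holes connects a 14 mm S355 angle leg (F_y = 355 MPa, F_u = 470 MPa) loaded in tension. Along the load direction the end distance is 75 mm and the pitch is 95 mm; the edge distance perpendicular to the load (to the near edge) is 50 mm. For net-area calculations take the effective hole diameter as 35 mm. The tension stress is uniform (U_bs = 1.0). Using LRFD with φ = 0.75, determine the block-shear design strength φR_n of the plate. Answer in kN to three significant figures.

686 kN

Shear plane L_v = 75 + 2·95 = 265 mm; A_gv = 265 × 14 = 3710 mm².
A_nv = (265 − 2.5·35) × 14 = 2485 mm².
A_nt = (50 − 0.5·35) × 14 = 455 mm².
0.6 F_u A_nv = 700.8 kN; 0.6 F_y A_gv = 790.2 kN → shear rupture governs the shear term.
R_n = 700.8 + 1.0 × 470 × 455 / 1000 = 914.6 kN.
Design strength φR_n = 0.75 × 914.6 = 686 kN.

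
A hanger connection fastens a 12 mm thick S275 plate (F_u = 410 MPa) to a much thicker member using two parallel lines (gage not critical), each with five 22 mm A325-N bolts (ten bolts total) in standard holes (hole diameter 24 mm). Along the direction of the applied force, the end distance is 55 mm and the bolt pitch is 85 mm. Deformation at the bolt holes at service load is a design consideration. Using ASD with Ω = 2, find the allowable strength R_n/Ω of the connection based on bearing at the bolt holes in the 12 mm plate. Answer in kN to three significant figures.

1290 kN

Per bolt r_n = 1.2 l_c t F_u ≤ 2.4 d t F_u; upper limit = 2.4 × 22 × 12 × 410 / 1000 = 259.8 kN.
Edge bolt: l_c = 55 − 24/2 = 43 mm → 1.2 × 43 × 12 × 410 / 1000 = 253.9 → r_n = 253.9 kN.
Interior bolts: l_c = 85 − 24 = 61 mm → 1.2 × 61 × 12 × 410 / 1000 = 360.1 → r_n = 259.8 kN.
R_n = 2 × 253.9 + 8 × 259.8 = 2586 kN.
Allowable strength R_n/Ω = 2586 / 2 = 1290 kN.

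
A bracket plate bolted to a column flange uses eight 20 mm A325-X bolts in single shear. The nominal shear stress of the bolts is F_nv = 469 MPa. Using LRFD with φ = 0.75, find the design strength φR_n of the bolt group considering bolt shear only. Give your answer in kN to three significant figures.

884 kN

A_b = π × 20² / 4 = 314.2 mm².
R_n = F_nv · A_b · n · n_s = 469 × 314.2 × 8 × 1 / 1000 = 1179 kN.
Design strength φR_n = 0.75 × 1179 = 884 kN.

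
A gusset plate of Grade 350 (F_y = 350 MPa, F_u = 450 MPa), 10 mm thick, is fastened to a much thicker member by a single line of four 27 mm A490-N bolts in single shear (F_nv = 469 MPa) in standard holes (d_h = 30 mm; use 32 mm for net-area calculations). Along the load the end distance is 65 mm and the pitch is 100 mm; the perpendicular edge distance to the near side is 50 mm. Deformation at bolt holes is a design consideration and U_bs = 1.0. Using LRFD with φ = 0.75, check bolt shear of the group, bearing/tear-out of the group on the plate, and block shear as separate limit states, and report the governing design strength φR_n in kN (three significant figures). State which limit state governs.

627 kN (block shear governs)

Bolt shear: A_b = π·27²/4 = 572.6 mm²; R_n = 469 × 572.6 × 4 × 1 / 1000 = 1074 kN → 0.75 × 1074 = 806 kN.
Bearing: edge l_c = 50, r_n = 270 kN; interior l_c = 70, r_n = 291.6 kN; R_n = 270 + 3·291.6 = 1145 kN → 859 kN.
Block shear: A_gv = 3650, A_nv = 2530, A_nt = 340 mm²; R_n = min(0.6F_uA_nv, 0.6F_yA_gv) + U_bs·F_u·A_nt = 836.1 kN → 627 kN.
Block shear governs: 627 kN.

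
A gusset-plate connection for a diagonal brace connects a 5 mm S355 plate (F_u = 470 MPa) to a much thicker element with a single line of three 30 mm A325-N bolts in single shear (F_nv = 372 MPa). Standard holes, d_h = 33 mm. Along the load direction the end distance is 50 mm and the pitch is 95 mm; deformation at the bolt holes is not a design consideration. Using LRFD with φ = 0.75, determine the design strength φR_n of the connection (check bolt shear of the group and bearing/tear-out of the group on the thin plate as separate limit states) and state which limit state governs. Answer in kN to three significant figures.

406 kN (bearing governs)

Bolt shear: A_b = π·30²/4 = 706.9 mm²; R_n = 372 × 706.9 × 3 × 1 / 1000 = 788.9 kN → 0.75 × 788.9 = 592 kN.
Bearing (1.5 l_c t F_u ≤ 3.0 d t F_u): upper limit = 3.0·30·5·470 / 1000 = 211.5 kN.
  Edge l_c = 50 − 33/2 = 33.5 → r_n = 118.1 kN; interior l_c = 95 − 33 = 62 → r_n = 211.5 kN.
  R_n,bearing = 1·118.1 + 2·211.5 = 541.1 kN → 0.75 × 541.1 = 406 kN.
Bearing governs: 406 kN.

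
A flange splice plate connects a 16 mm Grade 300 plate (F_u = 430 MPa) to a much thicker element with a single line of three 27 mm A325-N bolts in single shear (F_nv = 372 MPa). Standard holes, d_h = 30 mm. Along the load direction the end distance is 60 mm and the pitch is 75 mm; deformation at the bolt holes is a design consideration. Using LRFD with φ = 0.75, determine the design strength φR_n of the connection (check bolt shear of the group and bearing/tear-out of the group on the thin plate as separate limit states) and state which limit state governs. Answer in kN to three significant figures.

479 kN (bolt shear governs)

Bolt shear: A_b = π·27²/4 = 572.6 mm²; R_n = 372 × 572.6 × 3 × 1 / 1000 = 639 kN → 0.75 × 639 = 479 kN.
Bearing (1.2 l_c t F_u ≤ 2.4 d t F_u): upper limit = 2.4·27·16·430 / 1000 = 445.8 kN.
  Edge l_c = 60 − 30/2 = 45 → r_n = 371.5 kN; interior l_c = 75 − 30 = 45 → r_n = 371.5 kN.
  R_n,bearing = 1·371.5 + 2·371.5 = 1115 kN → 0.75 × 1115 = 836 kN.
Bolt shear governs: 479 kN.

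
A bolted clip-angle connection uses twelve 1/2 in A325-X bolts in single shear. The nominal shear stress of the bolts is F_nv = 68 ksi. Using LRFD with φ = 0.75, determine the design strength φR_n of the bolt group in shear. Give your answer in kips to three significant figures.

120 kips

A_b = π × 0.5² / 4 = 0.1963 in².
R_n = F_nv · A_b · n · n_s = 68 × 0.1963 × 12 × 1 = 160.2 kips.
Design strength φR_n = 0.75 × 160.2 = 120 kips.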